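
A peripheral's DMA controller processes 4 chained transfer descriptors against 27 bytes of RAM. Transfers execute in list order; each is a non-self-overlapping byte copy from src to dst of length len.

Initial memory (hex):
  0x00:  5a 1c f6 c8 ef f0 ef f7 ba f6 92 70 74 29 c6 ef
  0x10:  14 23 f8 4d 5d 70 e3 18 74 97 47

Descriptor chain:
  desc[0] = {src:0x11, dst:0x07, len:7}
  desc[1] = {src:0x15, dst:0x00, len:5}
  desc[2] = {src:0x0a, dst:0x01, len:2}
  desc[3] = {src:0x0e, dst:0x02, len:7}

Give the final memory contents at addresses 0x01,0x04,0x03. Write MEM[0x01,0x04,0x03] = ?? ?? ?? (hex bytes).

MEM[0x01,0x04,0x03] = 5d 14 ef

#0 dst[0x07+7] := {0x23,0xf8,0x4d,0x5d,0x70,0xe3,0x18}
#1 dst[0x00+5] := {0x70,0xe3,0x18,0x74,0x97}
#2 dst[0x01+2] := {0x5d,0x70}
#3 dst[0x02+7] := {0xc6,0xef,0x14,0x23,0xf8,0x4d,0x5d}
query mem[0x01]=0x5d, mem[0x04]=0x14, mem[0x03]=0xef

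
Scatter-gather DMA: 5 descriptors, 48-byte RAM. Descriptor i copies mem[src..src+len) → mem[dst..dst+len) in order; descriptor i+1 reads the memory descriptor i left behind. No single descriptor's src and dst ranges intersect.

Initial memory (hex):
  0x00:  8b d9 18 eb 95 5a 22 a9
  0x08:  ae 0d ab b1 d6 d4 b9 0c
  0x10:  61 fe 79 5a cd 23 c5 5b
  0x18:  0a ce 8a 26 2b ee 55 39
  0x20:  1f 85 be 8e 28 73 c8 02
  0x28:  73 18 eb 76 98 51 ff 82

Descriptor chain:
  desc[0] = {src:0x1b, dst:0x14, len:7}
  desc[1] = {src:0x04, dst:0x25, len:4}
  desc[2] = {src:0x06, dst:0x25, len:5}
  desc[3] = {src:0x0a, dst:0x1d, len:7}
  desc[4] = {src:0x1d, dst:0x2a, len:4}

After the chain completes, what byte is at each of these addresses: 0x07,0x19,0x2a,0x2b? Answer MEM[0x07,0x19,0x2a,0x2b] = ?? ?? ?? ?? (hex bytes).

MEM[0x07,0x19,0x2a,0x2b] = a9 1f ab b1

  after D0: wrote 7B at 0x14 = 262bee55391f85
  after D1: wrote 4B at 0x25 = 955a22a9
  after D2: wrote 5B at 0x25 = 22a9ae0dab
  after D3: wrote 7B at 0x1d = abb1d6d4b90c61
  after D4: wrote 4B at 0x2a = abb1d6d4
query mem[0x07]=0xa9, mem[0x19]=0x1f, mem[0x2a]=0xab, mem[0x2b]=0xb1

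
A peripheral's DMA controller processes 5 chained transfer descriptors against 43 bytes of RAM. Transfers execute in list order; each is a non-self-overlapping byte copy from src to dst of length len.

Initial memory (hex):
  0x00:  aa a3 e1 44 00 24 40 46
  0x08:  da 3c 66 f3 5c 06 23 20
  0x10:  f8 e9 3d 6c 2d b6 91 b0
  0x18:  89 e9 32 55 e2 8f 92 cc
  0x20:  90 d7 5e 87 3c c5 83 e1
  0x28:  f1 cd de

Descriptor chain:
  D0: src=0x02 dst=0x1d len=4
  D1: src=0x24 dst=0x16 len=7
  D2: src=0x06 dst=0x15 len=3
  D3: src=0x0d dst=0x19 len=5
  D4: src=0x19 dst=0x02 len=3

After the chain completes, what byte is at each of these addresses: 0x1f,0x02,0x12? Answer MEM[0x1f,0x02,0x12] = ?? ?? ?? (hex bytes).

[0] 0x02->0x1d len=4 : e1 44 00 24
[1] 0x24->0x16 len=7 : 3c c5 83 e1 f1 cd de
[2] 0x06->0x15 len=3 : 40 46 da
[3] 0x0d->0x19 len=5 : 06 23 20 f8 e9
[4] 0x19->0x02 len=3 : 06 23 20
query mem[0x1f]=0x00, mem[0x02]=0x06, mem[0x12]=0x3d

MEM[0x1f,0x02,0x12] = 00 06 3d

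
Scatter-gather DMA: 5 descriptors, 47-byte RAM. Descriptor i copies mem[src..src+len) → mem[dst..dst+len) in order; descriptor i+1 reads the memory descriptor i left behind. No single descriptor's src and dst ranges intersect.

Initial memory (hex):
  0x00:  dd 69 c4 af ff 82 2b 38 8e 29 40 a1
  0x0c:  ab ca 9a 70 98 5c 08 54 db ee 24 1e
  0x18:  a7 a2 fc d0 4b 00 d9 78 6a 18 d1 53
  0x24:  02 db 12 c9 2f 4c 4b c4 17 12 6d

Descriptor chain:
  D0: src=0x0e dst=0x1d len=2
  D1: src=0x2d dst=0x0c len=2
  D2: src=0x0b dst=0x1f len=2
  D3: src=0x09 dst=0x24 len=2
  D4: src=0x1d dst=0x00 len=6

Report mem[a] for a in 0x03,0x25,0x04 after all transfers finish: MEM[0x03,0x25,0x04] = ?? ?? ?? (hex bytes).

#0 dst[0x1d+2] := {0x9a,0x70}
#1 dst[0x0c+2] := {0x12,0x6d}
#2 dst[0x1f+2] := {0xa1,0x12}
#3 dst[0x24+2] := {0x29,0x40}
#4 dst[0x00+6] := {0x9a,0x70,0xa1,0x12,0x18,0xd1}
query mem[0x03]=0x12, mem[0x25]=0x40, mem[0x04]=0x18

MEM[0x03,0x25,0x04] = 12 40 18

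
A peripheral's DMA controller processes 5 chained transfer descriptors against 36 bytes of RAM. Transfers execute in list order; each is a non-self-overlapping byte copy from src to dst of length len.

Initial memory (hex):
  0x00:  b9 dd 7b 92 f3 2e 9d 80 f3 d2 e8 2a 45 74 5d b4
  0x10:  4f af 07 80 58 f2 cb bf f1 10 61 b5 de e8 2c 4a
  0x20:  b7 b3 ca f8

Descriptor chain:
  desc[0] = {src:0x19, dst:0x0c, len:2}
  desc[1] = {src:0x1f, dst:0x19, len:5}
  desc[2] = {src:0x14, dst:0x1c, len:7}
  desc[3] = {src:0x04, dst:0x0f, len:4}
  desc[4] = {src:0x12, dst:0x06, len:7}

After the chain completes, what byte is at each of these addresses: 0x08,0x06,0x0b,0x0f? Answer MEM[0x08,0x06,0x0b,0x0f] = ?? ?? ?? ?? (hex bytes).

MEM[0x08,0x06,0x0b,0x0f] = 58 80 bf f3

#0 dst[0x0c+2] := {0x10,0x61}
#1 dst[0x19+5] := {0x4a,0xb7,0xb3,0xca,0xf8}
#2 dst[0x1c+7] := {0x58,0xf2,0xcb,0xbf,0xf1,0x4a,0xb7}
#3 dst[0x0f+4] := {0xf3,0x2e,0x9d,0x80}
#4 dst[0x06+7] := {0x80,0x80,0x58,0xf2,0xcb,0xbf,0xf1}
query mem[0x08]=0x58, mem[0x06]=0x80, mem[0x0b]=0xbf, mem[0x0f]=0xf3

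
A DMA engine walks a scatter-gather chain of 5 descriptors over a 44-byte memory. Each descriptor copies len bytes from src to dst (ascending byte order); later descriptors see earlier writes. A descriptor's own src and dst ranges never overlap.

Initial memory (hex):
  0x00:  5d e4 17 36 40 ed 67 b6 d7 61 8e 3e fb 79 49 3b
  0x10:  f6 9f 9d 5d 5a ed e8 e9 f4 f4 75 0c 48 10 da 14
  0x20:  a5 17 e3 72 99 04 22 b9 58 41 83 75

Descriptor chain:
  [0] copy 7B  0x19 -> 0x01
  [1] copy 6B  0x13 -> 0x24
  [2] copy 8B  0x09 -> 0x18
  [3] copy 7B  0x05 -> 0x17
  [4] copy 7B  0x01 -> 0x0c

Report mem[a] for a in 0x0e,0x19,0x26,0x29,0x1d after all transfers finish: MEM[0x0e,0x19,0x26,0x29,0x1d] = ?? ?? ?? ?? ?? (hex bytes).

MEM[0x0e,0x19,0x26,0x29,0x1d] = 0c 14 ed f4 3e

#0 dst[0x01+7] := {0xf4,0x75,0x0c,0x48,0x10,0xda,0x14}
#1 dst[0x24+6] := {0x5d,0x5a,0xed,0xe8,0xe9,0xf4}
#2 dst[0x18+8] := {0x61,0x8e,0x3e,0xfb,0x79,0x49,0x3b,0xf6}
#3 dst[0x17+7] := {0x10,0xda,0x14,0xd7,0x61,0x8e,0x3e}
#4 dst[0x0c+7] := {0xf4,0x75,0x0c,0x48,0x10,0xda,0x14}
query mem[0x0e]=0x0c, mem[0x19]=0x14, mem[0x26]=0xed, mem[0x29]=0xf4, mem[0x1d]=0x3e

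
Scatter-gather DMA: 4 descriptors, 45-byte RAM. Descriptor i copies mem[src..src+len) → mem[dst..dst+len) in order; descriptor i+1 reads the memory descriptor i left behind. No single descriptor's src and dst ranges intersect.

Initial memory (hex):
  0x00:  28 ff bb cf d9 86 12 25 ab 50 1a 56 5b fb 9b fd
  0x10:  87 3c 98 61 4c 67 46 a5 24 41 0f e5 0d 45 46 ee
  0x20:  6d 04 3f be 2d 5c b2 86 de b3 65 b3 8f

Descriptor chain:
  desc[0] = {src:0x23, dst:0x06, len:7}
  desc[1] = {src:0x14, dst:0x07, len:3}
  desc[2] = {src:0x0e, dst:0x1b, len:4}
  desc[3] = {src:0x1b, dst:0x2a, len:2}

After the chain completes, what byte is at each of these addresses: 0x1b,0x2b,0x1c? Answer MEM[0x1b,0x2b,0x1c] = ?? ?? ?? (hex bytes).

#0 dst[0x06+7] := {0xbe,0x2d,0x5c,0xb2,0x86,0xde,0xb3}
#1 dst[0x07+3] := {0x4c,0x67,0x46}
#2 dst[0x1b+4] := {0x9b,0xfd,0x87,0x3c}
#3 dst[0x2a+2] := {0x9b,0xfd}
query mem[0x1b]=0x9b, mem[0x2b]=0xfd, mem[0x1c]=0xfd

MEM[0x1b,0x2b,0x1c] = 9b fd fd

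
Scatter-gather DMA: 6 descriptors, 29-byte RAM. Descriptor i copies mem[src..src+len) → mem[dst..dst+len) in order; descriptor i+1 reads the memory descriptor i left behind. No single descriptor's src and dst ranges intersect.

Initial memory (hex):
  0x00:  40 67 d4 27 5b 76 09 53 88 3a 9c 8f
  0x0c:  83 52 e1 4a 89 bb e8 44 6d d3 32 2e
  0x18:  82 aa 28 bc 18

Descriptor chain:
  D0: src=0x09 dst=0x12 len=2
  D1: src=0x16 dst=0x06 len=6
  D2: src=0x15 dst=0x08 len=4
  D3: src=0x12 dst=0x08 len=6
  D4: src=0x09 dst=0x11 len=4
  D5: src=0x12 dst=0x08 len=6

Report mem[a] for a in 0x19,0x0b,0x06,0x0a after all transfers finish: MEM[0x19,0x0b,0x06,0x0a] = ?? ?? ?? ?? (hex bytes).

D0: mem[0x12..0x13] <- [3a 9c]
D1: mem[0x06..0x0b] <- [32 2e 82 aa 28 bc]
D2: mem[0x08..0x0b] <- [d3 32 2e 82]
D3: mem[0x08..0x0d] <- [3a 9c 6d d3 32 2e]
D4: mem[0x11..0x14] <- [9c 6d d3 32]
D5: mem[0x08..0x0d] <- [6d d3 32 d3 32 2e]
query mem[0x19]=0xaa, mem[0x0b]=0xd3, mem[0x06]=0x32, mem[0x0a]=0x32

MEM[0x19,0x0b,0x06,0x0a] = aa d3 32 32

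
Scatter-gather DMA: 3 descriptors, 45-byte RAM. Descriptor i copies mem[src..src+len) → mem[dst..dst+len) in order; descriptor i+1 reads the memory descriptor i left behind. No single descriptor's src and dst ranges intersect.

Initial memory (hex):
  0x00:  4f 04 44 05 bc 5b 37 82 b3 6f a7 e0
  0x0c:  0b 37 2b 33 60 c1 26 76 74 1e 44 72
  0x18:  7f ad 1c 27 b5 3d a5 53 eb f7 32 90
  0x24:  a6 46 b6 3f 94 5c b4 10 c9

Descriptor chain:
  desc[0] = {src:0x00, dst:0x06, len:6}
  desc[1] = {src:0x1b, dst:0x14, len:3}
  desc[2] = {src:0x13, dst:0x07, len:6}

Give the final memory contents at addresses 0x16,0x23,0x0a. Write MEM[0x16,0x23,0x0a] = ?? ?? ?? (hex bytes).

  after D0: wrote 6B at 0x06 = 4f044405bc5b
  after D1: wrote 3B at 0x14 = 27b53d
  after D2: wrote 6B at 0x07 = 7627b53d727f
query mem[0x16]=0x3d, mem[0x23]=0x90, mem[0x0a]=0x3d

MEM[0x16,0x23,0x0a] = 3d 90 3d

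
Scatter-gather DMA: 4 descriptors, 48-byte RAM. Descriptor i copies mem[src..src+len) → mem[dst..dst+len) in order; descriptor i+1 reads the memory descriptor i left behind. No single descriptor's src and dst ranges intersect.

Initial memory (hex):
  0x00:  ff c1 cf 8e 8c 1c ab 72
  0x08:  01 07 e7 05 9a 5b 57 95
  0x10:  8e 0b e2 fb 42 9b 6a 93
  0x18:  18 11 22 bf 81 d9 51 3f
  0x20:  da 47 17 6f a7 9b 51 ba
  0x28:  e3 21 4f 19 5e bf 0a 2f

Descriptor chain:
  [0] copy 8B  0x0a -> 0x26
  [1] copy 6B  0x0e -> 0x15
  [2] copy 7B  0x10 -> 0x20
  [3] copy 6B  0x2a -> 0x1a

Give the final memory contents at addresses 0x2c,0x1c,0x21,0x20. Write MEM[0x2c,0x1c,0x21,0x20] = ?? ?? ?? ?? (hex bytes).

#0 dst[0x26+8] := {0xe7,0x05,0x9a,0x5b,0x57,0x95,0x8e,0x0b}
#1 dst[0x15+6] := {0x57,0x95,0x8e,0x0b,0xe2,0xfb}
#2 dst[0x20+7] := {0x8e,0x0b,0xe2,0xfb,0x42,0x57,0x95}
#3 dst[0x1a+6] := {0x57,0x95,0x8e,0x0b,0x0a,0x2f}
query mem[0x2c]=0x8e, mem[0x1c]=0x8e, mem[0x21]=0x0b, mem[0x20]=0x8e

MEM[0x2c,0x1c,0x21,0x20] = 8e 8e 0b 8e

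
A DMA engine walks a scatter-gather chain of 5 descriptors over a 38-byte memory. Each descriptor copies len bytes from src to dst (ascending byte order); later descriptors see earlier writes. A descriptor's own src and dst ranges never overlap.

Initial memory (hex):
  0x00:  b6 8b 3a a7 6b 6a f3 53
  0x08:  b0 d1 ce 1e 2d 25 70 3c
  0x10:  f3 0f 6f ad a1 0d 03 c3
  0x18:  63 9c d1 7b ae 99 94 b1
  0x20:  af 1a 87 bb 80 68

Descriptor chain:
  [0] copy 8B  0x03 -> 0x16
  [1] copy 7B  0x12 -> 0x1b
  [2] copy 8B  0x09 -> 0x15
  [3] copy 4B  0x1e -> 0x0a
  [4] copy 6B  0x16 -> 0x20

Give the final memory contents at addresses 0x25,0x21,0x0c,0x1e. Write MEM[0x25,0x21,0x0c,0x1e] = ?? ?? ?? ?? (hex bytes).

#0 dst[0x16+8] := {0xa7,0x6b,0x6a,0xf3,0x53,0xb0,0xd1,0xce}
#1 dst[0x1b+7] := {0x6f,0xad,0xa1,0x0d,0xa7,0x6b,0x6a}
#2 dst[0x15+8] := {0xd1,0xce,0x1e,0x2d,0x25,0x70,0x3c,0xf3}
#3 dst[0x0a+4] := {0x0d,0xa7,0x6b,0x6a}
#4 dst[0x20+6] := {0xce,0x1e,0x2d,0x25,0x70,0x3c}
query mem[0x25]=0x3c, mem[0x21]=0x1e, mem[0x0c]=0x6b, mem[0x1e]=0x0d

MEM[0x25,0x21,0x0c,0x1e] = 3c 1e 6b 0d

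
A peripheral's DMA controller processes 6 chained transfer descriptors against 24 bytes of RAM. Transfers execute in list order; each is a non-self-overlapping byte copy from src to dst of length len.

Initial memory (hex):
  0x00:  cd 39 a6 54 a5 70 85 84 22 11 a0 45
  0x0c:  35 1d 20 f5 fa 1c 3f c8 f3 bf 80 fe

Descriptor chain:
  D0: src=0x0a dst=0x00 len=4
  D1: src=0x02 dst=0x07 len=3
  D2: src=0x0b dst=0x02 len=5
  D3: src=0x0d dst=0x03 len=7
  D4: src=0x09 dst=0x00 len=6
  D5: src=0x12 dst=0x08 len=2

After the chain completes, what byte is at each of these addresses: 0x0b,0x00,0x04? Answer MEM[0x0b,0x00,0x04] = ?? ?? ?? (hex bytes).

D0: mem[0x00..0x03] <- [a0 45 35 1d]
D1: mem[0x07..0x09] <- [35 1d a5]
D2: mem[0x02..0x06] <- [45 35 1d 20 f5]
D3: mem[0x03..0x09] <- [1d 20 f5 fa 1c 3f c8]
D4: mem[0x00..0x05] <- [c8 a0 45 35 1d 20]
D5: mem[0x08..0x09] <- [3f c8]
query mem[0x0b]=0x45, mem[0x00]=0xc8, mem[0x04]=0x1d

MEM[0x0b,0x00,0x04] = 45 c8 1d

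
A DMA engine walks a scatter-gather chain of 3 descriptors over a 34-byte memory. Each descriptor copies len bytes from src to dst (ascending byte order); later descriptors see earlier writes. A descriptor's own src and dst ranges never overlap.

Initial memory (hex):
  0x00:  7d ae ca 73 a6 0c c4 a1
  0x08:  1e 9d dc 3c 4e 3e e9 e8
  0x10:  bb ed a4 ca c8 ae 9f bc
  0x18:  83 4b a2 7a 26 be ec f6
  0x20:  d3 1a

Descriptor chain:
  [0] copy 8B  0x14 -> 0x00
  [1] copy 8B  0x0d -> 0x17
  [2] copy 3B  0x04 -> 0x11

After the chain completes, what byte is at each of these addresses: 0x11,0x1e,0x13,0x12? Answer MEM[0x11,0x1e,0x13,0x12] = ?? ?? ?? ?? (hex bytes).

[0] 0x14->0x00 len=8 : c8 ae 9f bc 83 4b a2 7a
[1] 0x0d->0x17 len=8 : 3e e9 e8 bb ed a4 ca c8
[2] 0x04->0x11 len=3 : 83 4b a2
query mem[0x11]=0x83, mem[0x1e]=0xc8, mem[0x13]=0xa2, mem[0x12]=0x4b

MEM[0x11,0x1e,0x13,0x12] = 83 c8 a2 4b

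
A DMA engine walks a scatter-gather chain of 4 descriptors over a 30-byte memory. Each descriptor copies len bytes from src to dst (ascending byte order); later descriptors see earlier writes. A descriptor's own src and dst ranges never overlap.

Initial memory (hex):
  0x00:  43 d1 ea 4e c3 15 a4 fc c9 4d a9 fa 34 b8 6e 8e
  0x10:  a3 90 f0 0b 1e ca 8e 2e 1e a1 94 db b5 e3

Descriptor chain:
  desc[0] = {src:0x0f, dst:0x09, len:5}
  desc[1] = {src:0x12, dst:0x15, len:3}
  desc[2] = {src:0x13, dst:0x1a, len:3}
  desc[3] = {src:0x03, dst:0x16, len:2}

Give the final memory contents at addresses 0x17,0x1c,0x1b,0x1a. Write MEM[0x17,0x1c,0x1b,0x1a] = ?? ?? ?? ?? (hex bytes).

MEM[0x17,0x1c,0x1b,0x1a] = c3 f0 1e 0b

#0 dst[0x09+5] := {0x8e,0xa3,0x90,0xf0,0x0b}
#1 dst[0x15+3] := {0xf0,0x0b,0x1e}
#2 dst[0x1a+3] := {0x0b,0x1e,0xf0}
#3 dst[0x16+2] := {0x4e,0xc3}
query mem[0x17]=0xc3, mem[0x1c]=0xf0, mem[0x1b]=0x1e, mem[0x1a]=0x0b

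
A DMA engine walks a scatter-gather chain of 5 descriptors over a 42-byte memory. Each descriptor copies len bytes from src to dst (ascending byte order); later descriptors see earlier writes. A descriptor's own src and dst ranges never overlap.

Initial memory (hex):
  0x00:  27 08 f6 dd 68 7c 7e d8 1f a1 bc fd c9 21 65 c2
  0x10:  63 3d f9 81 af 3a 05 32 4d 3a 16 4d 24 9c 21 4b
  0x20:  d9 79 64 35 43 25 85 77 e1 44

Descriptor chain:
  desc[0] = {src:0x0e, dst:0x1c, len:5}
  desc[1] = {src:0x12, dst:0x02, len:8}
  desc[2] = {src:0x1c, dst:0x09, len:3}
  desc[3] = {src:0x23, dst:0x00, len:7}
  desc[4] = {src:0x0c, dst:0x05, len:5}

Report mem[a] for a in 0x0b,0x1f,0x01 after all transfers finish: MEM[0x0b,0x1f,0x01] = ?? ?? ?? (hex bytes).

D0: mem[0x1c..0x20] <- [65 c2 63 3d f9]
D1: mem[0x02..0x09] <- [f9 81 af 3a 05 32 4d 3a]
D2: mem[0x09..0x0b] <- [65 c2 63]
D3: mem[0x00..0x06] <- [35 43 25 85 77 e1 44]
D4: mem[0x05..0x09] <- [c9 21 65 c2 63]
query mem[0x0b]=0x63, mem[0x1f]=0x3d, mem[0x01]=0x43

MEM[0x0b,0x1f,0x01] = 63 3d 43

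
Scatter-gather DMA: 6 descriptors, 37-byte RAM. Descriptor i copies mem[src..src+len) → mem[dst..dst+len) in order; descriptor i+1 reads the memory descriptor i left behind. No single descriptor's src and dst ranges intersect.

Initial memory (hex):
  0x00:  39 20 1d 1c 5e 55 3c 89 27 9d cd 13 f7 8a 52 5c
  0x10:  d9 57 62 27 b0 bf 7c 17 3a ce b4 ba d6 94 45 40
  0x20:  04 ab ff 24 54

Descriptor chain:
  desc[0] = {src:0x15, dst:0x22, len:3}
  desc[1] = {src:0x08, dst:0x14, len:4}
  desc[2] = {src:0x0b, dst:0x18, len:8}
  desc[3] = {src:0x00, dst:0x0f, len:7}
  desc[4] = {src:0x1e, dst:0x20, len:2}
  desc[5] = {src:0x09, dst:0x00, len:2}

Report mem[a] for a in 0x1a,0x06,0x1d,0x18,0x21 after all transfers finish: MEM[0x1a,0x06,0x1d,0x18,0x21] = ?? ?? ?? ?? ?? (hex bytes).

MEM[0x1a,0x06,0x1d,0x18,0x21] = 8a 3c d9 13 62

[0] 0x15->0x22 len=3 : bf 7c 17
[1] 0x08->0x14 len=4 : 27 9d cd 13
[2] 0x0b->0x18 len=8 : 13 f7 8a 52 5c d9 57 62
[3] 0x00->0x0f len=7 : 39 20 1d 1c 5e 55 3c
[4] 0x1e->0x20 len=2 : 57 62
[5] 0x09->0x00 len=2 : 9d cd
query mem[0x1a]=0x8a, mem[0x06]=0x3c, mem[0x1d]=0xd9, mem[0x18]=0x13, mem[0x21]=0x62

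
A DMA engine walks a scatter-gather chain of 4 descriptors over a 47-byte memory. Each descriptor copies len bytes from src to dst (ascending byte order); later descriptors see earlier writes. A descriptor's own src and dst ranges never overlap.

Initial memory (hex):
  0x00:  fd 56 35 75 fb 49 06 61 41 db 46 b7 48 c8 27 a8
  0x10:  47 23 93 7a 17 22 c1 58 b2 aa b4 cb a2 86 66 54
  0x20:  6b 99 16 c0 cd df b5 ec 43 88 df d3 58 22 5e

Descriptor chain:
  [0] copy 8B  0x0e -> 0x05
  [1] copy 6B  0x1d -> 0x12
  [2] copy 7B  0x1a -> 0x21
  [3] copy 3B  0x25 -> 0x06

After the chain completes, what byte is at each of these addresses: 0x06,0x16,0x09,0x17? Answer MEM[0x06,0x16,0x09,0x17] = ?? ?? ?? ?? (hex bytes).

MEM[0x06,0x16,0x09,0x17] = 66 99 93 16

#0 dst[0x05+8] := {0x27,0xa8,0x47,0x23,0x93,0x7a,0x17,0x22}
#1 dst[0x12+6] := {0x86,0x66,0x54,0x6b,0x99,0x16}
#2 dst[0x21+7] := {0xb4,0xcb,0xa2,0x86,0x66,0x54,0x6b}
#3 dst[0x06+3] := {0x66,0x54,0x6b}
query mem[0x06]=0x66, mem[0x16]=0x99, mem[0x09]=0x93, mem[0x17]=0x16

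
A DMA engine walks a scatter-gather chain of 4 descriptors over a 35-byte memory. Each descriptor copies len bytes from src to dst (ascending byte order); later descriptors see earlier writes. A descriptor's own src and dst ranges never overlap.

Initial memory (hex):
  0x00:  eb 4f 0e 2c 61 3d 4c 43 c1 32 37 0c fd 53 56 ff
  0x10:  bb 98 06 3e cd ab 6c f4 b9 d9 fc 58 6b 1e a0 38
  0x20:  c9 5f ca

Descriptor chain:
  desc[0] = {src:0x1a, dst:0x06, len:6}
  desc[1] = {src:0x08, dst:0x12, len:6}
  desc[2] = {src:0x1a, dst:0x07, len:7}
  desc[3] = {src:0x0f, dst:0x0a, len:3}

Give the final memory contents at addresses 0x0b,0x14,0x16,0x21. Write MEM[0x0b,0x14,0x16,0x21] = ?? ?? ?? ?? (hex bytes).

MEM[0x0b,0x14,0x16,0x21] = bb a0 fd 5f

[0] 0x1a->0x06 len=6 : fc 58 6b 1e a0 38
[1] 0x08->0x12 len=6 : 6b 1e a0 38 fd 53
[2] 0x1a->0x07 len=7 : fc 58 6b 1e a0 38 c9
[3] 0x0f->0x0a len=3 : ff bb 98
query mem[0x0b]=0xbb, mem[0x14]=0xa0, mem[0x16]=0xfd, mem[0x21]=0x5f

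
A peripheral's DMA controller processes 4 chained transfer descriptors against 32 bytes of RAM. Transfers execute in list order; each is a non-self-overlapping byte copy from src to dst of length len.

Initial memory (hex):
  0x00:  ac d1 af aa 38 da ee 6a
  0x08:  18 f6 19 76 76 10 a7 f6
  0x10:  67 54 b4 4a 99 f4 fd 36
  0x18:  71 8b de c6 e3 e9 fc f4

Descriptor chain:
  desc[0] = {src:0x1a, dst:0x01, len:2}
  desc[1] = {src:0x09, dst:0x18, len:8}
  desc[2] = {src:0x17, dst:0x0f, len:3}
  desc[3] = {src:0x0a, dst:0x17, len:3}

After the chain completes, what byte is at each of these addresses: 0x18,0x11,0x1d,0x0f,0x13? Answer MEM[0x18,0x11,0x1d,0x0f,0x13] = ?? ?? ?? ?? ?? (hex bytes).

[0] 0x1a->0x01 len=2 : de c6
[1] 0x09->0x18 len=8 : f6 19 76 76 10 a7 f6 67
[2] 0x17->0x0f len=3 : 36 f6 19
[3] 0x0a->0x17 len=3 : 19 76 76
query mem[0x18]=0x76, mem[0x11]=0x19, mem[0x1d]=0xa7, mem[0x0f]=0x36, mem[0x13]=0x4a

MEM[0x18,0x11,0x1d,0x0f,0x13] = 76 19 a7 36 4a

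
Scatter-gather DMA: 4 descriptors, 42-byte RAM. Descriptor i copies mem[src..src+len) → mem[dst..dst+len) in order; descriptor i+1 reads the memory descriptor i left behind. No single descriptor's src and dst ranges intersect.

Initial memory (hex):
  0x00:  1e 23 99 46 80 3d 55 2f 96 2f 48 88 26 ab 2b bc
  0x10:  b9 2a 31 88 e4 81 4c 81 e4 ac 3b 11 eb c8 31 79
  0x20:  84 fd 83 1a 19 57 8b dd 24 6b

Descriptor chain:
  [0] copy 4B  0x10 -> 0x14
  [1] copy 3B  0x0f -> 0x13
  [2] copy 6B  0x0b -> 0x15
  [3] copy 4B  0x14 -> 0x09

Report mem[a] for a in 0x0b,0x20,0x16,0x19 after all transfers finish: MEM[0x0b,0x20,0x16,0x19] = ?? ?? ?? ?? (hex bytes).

MEM[0x0b,0x20,0x16,0x19] = 26 84 26 bc

D0: mem[0x14..0x17] <- [b9 2a 31 88]
D1: mem[0x13..0x15] <- [bc b9 2a]
D2: mem[0x15..0x1a] <- [88 26 ab 2b bc b9]
D3: mem[0x09..0x0c] <- [b9 88 26 ab]
query mem[0x0b]=0x26, mem[0x20]=0x84, mem[0x16]=0x26, mem[0x19]=0xbc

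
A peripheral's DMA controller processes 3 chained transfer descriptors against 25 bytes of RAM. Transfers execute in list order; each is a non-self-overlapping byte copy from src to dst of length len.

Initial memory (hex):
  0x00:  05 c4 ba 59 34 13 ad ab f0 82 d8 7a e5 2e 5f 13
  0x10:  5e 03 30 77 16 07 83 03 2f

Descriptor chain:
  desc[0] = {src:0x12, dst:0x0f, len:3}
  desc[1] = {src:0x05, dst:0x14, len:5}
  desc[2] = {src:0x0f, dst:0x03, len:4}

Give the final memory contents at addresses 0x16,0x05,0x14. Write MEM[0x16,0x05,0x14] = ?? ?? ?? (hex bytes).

MEM[0x16,0x05,0x14] = ab 16 13

#0 dst[0x0f+3] := {0x30,0x77,0x16}
#1 dst[0x14+5] := {0x13,0xad,0xab,0xf0,0x82}
#2 dst[0x03+4] := {0x30,0x77,0x16,0x30}
query mem[0x16]=0xab, mem[0x05]=0x16, mem[0x14]=0x13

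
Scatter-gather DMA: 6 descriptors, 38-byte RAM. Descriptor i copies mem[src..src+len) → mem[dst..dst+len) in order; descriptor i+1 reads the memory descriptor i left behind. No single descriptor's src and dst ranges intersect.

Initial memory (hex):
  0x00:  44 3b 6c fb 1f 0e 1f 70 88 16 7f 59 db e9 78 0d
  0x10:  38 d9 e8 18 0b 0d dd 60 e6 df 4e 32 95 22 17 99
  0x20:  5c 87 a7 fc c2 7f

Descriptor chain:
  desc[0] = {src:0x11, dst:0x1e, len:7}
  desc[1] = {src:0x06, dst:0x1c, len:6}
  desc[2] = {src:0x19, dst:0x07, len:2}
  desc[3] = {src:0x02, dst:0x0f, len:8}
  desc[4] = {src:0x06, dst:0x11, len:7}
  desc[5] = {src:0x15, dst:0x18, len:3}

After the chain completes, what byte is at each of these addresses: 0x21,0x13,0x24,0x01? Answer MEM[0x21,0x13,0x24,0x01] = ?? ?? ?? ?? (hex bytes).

MEM[0x21,0x13,0x24,0x01] = 59 4e 60 3b

#0 dst[0x1e+7] := {0xd9,0xe8,0x18,0x0b,0x0d,0xdd,0x60}
#1 dst[0x1c+6] := {0x1f,0x70,0x88,0x16,0x7f,0x59}
#2 dst[0x07+2] := {0xdf,0x4e}
#3 dst[0x0f+8] := {0x6c,0xfb,0x1f,0x0e,0x1f,0xdf,0x4e,0x16}
#4 dst[0x11+7] := {0x1f,0xdf,0x4e,0x16,0x7f,0x59,0xdb}
#5 dst[0x18+3] := {0x7f,0x59,0xdb}
query mem[0x21]=0x59, mem[0x13]=0x4e, mem[0x24]=0x60, mem[0x01]=0x3b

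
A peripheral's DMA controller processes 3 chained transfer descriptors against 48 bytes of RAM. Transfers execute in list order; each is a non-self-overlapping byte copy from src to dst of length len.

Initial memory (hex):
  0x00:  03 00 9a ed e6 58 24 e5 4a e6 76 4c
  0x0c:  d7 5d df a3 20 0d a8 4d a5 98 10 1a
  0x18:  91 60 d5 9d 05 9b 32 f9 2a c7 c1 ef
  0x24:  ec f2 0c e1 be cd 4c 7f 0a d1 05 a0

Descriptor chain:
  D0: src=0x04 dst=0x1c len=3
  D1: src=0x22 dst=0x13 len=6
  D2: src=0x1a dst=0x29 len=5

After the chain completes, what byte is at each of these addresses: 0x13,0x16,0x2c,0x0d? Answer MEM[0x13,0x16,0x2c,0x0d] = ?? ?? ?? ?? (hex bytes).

D0: mem[0x1c..0x1e] <- [e6 58 24]
D1: mem[0x13..0x18] <- [c1 ef ec f2 0c e1]
D2: mem[0x29..0x2d] <- [d5 9d e6 58 24]
query mem[0x13]=0xc1, mem[0x16]=0xf2, mem[0x2c]=0x58, mem[0x0d]=0x5d

MEM[0x13,0x16,0x2c,0x0d] = c1 f2 58 5d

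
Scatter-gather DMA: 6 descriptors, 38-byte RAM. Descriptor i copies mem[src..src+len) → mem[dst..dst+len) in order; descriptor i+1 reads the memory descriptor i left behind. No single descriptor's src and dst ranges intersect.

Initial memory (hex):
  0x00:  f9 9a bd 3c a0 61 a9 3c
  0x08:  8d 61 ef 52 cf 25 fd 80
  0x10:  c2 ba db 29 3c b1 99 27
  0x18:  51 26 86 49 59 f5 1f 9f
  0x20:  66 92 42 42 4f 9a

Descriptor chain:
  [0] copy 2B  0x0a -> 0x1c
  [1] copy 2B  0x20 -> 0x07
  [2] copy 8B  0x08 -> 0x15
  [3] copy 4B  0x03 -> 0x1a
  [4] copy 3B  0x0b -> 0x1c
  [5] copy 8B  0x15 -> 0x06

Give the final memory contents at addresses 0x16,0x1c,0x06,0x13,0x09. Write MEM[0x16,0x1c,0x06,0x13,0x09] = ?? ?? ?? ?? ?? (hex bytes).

MEM[0x16,0x1c,0x06,0x13,0x09] = 61 52 92 29 52

D0: mem[0x1c..0x1d] <- [ef 52]
D1: mem[0x07..0x08] <- [66 92]
D2: mem[0x15..0x1c] <- [92 61 ef 52 cf 25 fd 80]
D3: mem[0x1a..0x1d] <- [3c a0 61 a9]
D4: mem[0x1c..0x1e] <- [52 cf 25]
D5: mem[0x06..0x0d] <- [92 61 ef 52 cf 3c a0 52]
query mem[0x16]=0x61, mem[0x1c]=0x52, mem[0x06]=0x92, mem[0x13]=0x29, mem[0x09]=0x52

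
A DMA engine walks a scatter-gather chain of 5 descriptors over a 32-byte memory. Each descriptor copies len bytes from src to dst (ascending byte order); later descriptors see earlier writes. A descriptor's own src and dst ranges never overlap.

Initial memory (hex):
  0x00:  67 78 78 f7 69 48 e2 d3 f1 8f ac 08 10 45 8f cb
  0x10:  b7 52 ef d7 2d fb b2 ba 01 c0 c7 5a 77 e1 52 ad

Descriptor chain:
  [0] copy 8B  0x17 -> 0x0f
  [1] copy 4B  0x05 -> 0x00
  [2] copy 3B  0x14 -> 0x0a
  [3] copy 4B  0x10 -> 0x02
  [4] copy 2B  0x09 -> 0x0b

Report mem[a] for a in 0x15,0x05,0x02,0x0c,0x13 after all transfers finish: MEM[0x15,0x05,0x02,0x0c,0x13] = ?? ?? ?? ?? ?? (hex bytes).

MEM[0x15,0x05,0x02,0x0c,0x13] = e1 5a 01 77 5a

D0: mem[0x0f..0x16] <- [ba 01 c0 c7 5a 77 e1 52]
D1: mem[0x00..0x03] <- [48 e2 d3 f1]
D2: mem[0x0a..0x0c] <- [77 e1 52]
D3: mem[0x02..0x05] <- [01 c0 c7 5a]
D4: mem[0x0b..0x0c] <- [8f 77]
query mem[0x15]=0xe1, mem[0x05]=0x5a, mem[0x02]=0x01, mem[0x0c]=0x77, mem[0x13]=0x5a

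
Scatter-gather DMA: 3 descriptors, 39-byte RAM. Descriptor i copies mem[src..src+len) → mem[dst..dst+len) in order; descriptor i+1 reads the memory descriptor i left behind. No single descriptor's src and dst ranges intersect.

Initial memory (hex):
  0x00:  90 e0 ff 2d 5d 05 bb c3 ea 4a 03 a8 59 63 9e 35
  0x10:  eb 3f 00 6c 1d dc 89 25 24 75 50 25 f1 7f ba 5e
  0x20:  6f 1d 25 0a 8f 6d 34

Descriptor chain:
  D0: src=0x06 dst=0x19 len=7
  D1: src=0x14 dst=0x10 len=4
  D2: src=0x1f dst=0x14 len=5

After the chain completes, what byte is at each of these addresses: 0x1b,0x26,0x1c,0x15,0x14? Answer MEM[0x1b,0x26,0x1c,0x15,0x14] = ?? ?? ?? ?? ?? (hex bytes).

D0: mem[0x19..0x1f] <- [bb c3 ea 4a 03 a8 59]
D1: mem[0x10..0x13] <- [1d dc 89 25]
D2: mem[0x14..0x18] <- [59 6f 1d 25 0a]
query mem[0x1b]=0xea, mem[0x26]=0x34, mem[0x1c]=0x4a, mem[0x15]=0x6f, mem[0x14]=0x59

MEM[0x1b,0x26,0x1c,0x15,0x14] = ea 34 4a 6f 59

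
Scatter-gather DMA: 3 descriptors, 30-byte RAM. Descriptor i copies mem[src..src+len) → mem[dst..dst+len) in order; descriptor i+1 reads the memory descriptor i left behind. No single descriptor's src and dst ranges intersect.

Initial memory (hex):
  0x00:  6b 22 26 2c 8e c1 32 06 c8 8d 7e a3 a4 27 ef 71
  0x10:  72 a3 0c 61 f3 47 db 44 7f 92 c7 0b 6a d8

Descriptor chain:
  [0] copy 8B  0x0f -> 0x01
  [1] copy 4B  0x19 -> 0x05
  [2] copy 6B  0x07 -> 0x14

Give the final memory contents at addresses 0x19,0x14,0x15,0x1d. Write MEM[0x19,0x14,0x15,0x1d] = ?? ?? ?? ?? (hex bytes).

[0] 0x0f->0x01 len=8 : 71 72 a3 0c 61 f3 47 db
[1] 0x19->0x05 len=4 : 92 c7 0b 6a
[2] 0x07->0x14 len=6 : 0b 6a 8d 7e a3 a4
query mem[0x19]=0xa4, mem[0x14]=0x0b, mem[0x15]=0x6a, mem[0x1d]=0xd8

MEM[0x19,0x14,0x15,0x1d] = a4 0b 6a d8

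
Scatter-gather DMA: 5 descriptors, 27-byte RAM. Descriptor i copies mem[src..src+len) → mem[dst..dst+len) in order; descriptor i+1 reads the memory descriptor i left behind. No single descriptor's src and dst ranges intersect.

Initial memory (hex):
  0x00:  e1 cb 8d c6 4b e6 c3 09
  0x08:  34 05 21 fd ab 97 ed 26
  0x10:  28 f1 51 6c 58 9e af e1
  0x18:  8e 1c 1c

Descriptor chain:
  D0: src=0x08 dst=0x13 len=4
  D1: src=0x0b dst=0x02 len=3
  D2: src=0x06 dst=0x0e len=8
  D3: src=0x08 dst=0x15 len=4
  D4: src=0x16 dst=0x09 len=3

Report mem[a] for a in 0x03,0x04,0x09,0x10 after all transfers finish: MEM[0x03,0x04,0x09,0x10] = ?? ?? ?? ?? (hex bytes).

  after D0: wrote 4B at 0x13 = 340521fd
  after D1: wrote 3B at 0x02 = fdab97
  after D2: wrote 8B at 0x0e = c309340521fdab97
  after D3: wrote 4B at 0x15 = 340521fd
  after D4: wrote 3B at 0x09 = 0521fd
query mem[0x03]=0xab, mem[0x04]=0x97, mem[0x09]=0x05, mem[0x10]=0x34

MEM[0x03,0x04,0x09,0x10] = ab 97 05 34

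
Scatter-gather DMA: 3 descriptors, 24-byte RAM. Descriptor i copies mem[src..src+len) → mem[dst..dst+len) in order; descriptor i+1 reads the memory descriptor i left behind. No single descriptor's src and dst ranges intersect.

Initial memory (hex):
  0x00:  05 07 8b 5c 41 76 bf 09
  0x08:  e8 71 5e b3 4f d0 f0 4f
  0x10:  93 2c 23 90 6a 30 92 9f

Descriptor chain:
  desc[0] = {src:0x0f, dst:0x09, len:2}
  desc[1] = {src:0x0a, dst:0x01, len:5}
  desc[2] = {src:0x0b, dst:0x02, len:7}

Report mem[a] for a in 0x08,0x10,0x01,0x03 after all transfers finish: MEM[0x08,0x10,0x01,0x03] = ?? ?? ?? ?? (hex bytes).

MEM[0x08,0x10,0x01,0x03] = 2c 93 93 4f

  after D0: wrote 2B at 0x09 = 4f93
  after D1: wrote 5B at 0x01 = 93b34fd0f0
  after D2: wrote 7B at 0x02 = b34fd0f04f932c
query mem[0x08]=0x2c, mem[0x10]=0x93, mem[0x01]=0x93, mem[0x03]=0x4f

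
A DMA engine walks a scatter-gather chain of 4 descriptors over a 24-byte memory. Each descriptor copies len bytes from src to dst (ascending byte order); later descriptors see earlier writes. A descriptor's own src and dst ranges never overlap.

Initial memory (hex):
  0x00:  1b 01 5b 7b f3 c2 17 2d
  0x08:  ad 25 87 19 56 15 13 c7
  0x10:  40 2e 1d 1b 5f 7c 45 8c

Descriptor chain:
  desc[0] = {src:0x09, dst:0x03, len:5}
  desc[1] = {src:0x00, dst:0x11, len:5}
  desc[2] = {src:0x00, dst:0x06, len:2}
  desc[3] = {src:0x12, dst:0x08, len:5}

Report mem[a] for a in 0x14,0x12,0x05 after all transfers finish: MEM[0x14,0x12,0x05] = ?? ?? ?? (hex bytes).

MEM[0x14,0x12,0x05] = 25 01 19

  after D0: wrote 5B at 0x03 = 2587195615
  after D1: wrote 5B at 0x11 = 1b015b2587
  after D2: wrote 2B at 0x06 = 1b01
  after D3: wrote 5B at 0x08 = 015b258745
query mem[0x14]=0x25, mem[0x12]=0x01, mem[0x05]=0x19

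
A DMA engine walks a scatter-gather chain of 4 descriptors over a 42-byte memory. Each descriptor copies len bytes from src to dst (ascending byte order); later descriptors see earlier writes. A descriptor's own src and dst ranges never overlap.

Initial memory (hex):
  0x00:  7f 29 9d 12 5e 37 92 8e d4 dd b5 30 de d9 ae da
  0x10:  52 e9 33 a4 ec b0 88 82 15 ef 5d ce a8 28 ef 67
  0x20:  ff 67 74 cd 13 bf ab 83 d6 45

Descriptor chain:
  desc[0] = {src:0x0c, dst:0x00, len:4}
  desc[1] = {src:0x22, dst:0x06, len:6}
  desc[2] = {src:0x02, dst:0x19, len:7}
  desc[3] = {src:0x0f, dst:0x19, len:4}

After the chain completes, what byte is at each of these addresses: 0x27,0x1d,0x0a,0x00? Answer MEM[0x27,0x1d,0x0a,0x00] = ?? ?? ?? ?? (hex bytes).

[0] 0x0c->0x00 len=4 : de d9 ae da
[1] 0x22->0x06 len=6 : 74 cd 13 bf ab 83
[2] 0x02->0x19 len=7 : ae da 5e 37 74 cd 13
[3] 0x0f->0x19 len=4 : da 52 e9 33
query mem[0x27]=0x83, mem[0x1d]=0x74, mem[0x0a]=0xab, mem[0x00]=0xde

MEM[0x27,0x1d,0x0a,0x00] = 83 74 ab de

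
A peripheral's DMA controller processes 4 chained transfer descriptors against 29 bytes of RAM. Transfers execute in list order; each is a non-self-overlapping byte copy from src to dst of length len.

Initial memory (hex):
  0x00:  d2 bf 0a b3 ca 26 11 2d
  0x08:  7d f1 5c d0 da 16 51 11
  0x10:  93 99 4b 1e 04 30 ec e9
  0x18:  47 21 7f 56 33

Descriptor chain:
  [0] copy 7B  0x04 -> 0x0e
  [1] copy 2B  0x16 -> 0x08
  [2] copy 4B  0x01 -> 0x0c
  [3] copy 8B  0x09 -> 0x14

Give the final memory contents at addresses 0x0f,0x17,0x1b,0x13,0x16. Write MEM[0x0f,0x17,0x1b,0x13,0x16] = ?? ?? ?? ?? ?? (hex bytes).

D0: mem[0x0e..0x14] <- [ca 26 11 2d 7d f1 5c]
D1: mem[0x08..0x09] <- [ec e9]
D2: mem[0x0c..0x0f] <- [bf 0a b3 ca]
D3: mem[0x14..0x1b] <- [e9 5c d0 bf 0a b3 ca 11]
query mem[0x0f]=0xca, mem[0x17]=0xbf, mem[0x1b]=0x11, mem[0x13]=0xf1, mem[0x16]=0xd0

MEM[0x0f,0x17,0x1b,0x13,0x16] = ca bf 11 f1 d0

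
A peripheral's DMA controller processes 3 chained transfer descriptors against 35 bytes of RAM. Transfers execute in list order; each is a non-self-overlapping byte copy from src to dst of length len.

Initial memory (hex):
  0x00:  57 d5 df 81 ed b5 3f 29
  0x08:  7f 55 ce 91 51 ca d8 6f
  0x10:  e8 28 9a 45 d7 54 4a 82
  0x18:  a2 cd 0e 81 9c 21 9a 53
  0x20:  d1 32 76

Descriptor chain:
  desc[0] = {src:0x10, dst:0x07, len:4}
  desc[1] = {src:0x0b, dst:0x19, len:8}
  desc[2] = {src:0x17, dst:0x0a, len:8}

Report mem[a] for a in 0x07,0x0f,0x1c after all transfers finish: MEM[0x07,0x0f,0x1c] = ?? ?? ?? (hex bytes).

MEM[0x07,0x0f,0x1c] = e8 d8 d8

D0: mem[0x07..0x0a] <- [e8 28 9a 45]
D1: mem[0x19..0x20] <- [91 51 ca d8 6f e8 28 9a]
D2: mem[0x0a..0x11] <- [82 a2 91 51 ca d8 6f e8]
query mem[0x07]=0xe8, mem[0x0f]=0xd8, mem[0x1c]=0xd8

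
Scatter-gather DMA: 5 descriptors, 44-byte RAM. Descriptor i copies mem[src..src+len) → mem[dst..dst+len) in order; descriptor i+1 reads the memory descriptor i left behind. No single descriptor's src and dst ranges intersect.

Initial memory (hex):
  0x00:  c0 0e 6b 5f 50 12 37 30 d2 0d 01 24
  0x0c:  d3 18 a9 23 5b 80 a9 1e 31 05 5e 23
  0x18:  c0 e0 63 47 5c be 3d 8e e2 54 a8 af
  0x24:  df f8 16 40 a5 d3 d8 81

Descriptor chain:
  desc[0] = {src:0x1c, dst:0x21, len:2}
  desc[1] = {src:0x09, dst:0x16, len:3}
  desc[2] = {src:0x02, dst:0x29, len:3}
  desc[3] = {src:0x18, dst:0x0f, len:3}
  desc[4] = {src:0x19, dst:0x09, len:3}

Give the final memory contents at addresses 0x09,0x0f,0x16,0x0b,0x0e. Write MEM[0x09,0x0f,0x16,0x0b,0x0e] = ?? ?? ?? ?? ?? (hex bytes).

  after D0: wrote 2B at 0x21 = 5cbe
  after D1: wrote 3B at 0x16 = 0d0124
  after D2: wrote 3B at 0x29 = 6b5f50
  after D3: wrote 3B at 0x0f = 24e063
  after D4: wrote 3B at 0x09 = e06347
query mem[0x09]=0xe0, mem[0x0f]=0x24, mem[0x16]=0x0d, mem[0x0b]=0x47, mem[0x0e]=0xa9

MEM[0x09,0x0f,0x16,0x0b,0x0e] = e0 24 0d 47 a9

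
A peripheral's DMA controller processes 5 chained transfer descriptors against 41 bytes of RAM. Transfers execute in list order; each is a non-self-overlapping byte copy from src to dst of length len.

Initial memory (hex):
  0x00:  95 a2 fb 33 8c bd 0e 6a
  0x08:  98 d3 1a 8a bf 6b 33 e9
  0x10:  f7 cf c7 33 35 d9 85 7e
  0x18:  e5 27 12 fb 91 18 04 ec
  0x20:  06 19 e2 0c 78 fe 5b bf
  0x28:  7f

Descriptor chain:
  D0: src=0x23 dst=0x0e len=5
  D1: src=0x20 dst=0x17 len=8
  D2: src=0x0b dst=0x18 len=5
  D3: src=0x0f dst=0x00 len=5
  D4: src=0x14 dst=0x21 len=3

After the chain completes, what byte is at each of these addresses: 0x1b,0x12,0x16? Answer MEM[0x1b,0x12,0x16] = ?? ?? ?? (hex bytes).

#0 dst[0x0e+5] := {0x0c,0x78,0xfe,0x5b,0xbf}
#1 dst[0x17+8] := {0x06,0x19,0xe2,0x0c,0x78,0xfe,0x5b,0xbf}
#2 dst[0x18+5] := {0x8a,0xbf,0x6b,0x0c,0x78}
#3 dst[0x00+5] := {0x78,0xfe,0x5b,0xbf,0x33}
#4 dst[0x21+3] := {0x35,0xd9,0x85}
query mem[0x1b]=0x0c, mem[0x12]=0xbf, mem[0x16]=0x85

MEM[0x1b,0x12,0x16] = 0c bf 85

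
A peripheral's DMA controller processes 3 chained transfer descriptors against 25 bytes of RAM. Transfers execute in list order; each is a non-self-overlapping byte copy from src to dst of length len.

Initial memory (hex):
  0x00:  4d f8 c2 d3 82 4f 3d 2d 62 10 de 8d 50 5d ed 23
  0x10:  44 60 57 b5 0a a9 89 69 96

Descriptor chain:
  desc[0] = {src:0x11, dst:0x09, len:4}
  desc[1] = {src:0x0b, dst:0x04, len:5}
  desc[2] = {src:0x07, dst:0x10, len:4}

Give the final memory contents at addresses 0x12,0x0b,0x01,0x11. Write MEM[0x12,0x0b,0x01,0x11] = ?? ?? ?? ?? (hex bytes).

[0] 0x11->0x09 len=4 : 60 57 b5 0a
[1] 0x0b->0x04 len=5 : b5 0a 5d ed 23
[2] 0x07->0x10 len=4 : ed 23 60 57
query mem[0x12]=0x60, mem[0x0b]=0xb5, mem[0x01]=0xf8, mem[0x11]=0x23

MEM[0x12,0x0b,0x01,0x11] = 60 b5 f8 23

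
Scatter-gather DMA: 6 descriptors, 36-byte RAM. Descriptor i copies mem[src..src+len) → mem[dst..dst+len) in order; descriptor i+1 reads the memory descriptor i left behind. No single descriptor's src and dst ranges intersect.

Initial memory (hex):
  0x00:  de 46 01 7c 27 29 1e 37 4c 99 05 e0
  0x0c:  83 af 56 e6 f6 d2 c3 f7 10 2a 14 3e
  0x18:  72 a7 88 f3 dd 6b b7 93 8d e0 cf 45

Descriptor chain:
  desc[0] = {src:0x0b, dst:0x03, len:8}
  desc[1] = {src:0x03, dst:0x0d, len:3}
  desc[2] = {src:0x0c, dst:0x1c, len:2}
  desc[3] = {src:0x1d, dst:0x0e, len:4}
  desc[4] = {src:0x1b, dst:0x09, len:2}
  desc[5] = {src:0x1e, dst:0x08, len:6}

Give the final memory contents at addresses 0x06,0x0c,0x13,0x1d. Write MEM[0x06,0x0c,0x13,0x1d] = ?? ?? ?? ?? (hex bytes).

MEM[0x06,0x0c,0x13,0x1d] = 56 cf f7 e0

[0] 0x0b->0x03 len=8 : e0 83 af 56 e6 f6 d2 c3
[1] 0x03->0x0d len=3 : e0 83 af
[2] 0x0c->0x1c len=2 : 83 e0
[3] 0x1d->0x0e len=4 : e0 b7 93 8d
[4] 0x1b->0x09 len=2 : f3 83
[5] 0x1e->0x08 len=6 : b7 93 8d e0 cf 45
query mem[0x06]=0x56, mem[0x0c]=0xcf, mem[0x13]=0xf7, mem[0x1d]=0xe0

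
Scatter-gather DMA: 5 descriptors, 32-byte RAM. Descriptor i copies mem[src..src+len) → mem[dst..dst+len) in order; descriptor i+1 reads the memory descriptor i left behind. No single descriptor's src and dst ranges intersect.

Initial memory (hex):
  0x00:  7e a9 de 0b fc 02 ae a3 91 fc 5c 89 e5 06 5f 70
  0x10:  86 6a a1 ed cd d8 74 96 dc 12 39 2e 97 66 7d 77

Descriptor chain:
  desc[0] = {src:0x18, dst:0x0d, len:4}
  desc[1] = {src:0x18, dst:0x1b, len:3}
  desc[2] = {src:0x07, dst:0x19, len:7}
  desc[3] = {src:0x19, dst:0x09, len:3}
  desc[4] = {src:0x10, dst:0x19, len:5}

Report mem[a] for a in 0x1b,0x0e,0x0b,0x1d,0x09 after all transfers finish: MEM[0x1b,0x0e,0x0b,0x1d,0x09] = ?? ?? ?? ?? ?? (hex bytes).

[0] 0x18->0x0d len=4 : dc 12 39 2e
[1] 0x18->0x1b len=3 : dc 12 39
[2] 0x07->0x19 len=7 : a3 91 fc 5c 89 e5 dc
[3] 0x19->0x09 len=3 : a3 91 fc
[4] 0x10->0x19 len=5 : 2e 6a a1 ed cd
query mem[0x1b]=0xa1, mem[0x0e]=0x12, mem[0x0b]=0xfc, mem[0x1d]=0xcd, mem[0x09]=0xa3

MEM[0x1b,0x0e,0x0b,0x1d,0x09] = a1 12 fc cd a3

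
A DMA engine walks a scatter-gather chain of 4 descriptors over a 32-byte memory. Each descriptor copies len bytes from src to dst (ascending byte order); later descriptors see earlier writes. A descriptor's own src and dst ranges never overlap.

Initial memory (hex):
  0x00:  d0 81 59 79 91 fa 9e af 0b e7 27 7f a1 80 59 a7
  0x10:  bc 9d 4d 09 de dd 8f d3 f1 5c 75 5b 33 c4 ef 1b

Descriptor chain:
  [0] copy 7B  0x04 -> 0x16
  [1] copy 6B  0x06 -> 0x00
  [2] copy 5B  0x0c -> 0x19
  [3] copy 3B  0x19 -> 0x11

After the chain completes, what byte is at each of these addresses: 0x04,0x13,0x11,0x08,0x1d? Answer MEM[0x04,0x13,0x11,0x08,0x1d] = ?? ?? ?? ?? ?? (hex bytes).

[0] 0x04->0x16 len=7 : 91 fa 9e af 0b e7 27
[1] 0x06->0x00 len=6 : 9e af 0b e7 27 7f
[2] 0x0c->0x19 len=5 : a1 80 59 a7 bc
[3] 0x19->0x11 len=3 : a1 80 59
query mem[0x04]=0x27, mem[0x13]=0x59, mem[0x11]=0xa1, mem[0x08]=0x0b, mem[0x1d]=0xbc

MEM[0x04,0x13,0x11,0x08,0x1d] = 27 59 a1 0b bc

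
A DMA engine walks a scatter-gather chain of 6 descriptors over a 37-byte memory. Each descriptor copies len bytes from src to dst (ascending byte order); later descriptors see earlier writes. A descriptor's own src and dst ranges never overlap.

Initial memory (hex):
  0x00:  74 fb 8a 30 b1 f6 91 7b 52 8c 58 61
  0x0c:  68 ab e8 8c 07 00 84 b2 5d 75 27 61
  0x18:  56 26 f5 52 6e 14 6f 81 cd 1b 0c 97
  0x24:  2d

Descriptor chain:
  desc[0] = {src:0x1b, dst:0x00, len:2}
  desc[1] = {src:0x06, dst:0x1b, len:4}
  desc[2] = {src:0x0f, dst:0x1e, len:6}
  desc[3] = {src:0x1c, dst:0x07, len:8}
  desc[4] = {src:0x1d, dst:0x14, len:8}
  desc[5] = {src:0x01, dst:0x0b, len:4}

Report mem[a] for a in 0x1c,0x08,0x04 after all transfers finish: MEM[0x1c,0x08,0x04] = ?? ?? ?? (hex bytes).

D0: mem[0x00..0x01] <- [52 6e]
D1: mem[0x1b..0x1e] <- [91 7b 52 8c]
D2: mem[0x1e..0x23] <- [8c 07 00 84 b2 5d]
D3: mem[0x07..0x0e] <- [7b 52 8c 07 00 84 b2 5d]
D4: mem[0x14..0x1b] <- [52 8c 07 00 84 b2 5d 2d]
D5: mem[0x0b..0x0e] <- [6e 8a 30 b1]
query mem[0x1c]=0x7b, mem[0x08]=0x52, mem[0x04]=0xb1

MEM[0x1c,0x08,0x04] = 7b 52 b1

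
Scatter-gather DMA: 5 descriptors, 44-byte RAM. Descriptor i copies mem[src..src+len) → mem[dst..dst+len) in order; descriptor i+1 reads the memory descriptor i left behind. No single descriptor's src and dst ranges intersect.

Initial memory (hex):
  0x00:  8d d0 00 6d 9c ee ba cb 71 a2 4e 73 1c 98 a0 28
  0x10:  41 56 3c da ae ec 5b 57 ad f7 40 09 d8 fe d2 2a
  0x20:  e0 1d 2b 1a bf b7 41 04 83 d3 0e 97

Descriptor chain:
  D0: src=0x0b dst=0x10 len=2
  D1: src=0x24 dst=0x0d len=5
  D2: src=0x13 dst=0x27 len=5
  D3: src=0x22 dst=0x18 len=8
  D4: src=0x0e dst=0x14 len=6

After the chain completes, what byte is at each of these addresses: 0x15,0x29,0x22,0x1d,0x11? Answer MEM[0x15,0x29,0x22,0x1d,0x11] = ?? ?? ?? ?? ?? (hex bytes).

#0 dst[0x10+2] := {0x73,0x1c}
#1 dst[0x0d+5] := {0xbf,0xb7,0x41,0x04,0x83}
#2 dst[0x27+5] := {0xda,0xae,0xec,0x5b,0x57}
#3 dst[0x18+8] := {0x2b,0x1a,0xbf,0xb7,0x41,0xda,0xae,0xec}
#4 dst[0x14+6] := {0xb7,0x41,0x04,0x83,0x3c,0xda}
query mem[0x15]=0x41, mem[0x29]=0xec, mem[0x22]=0x2b, mem[0x1d]=0xda, mem[0x11]=0x83

MEM[0x15,0x29,0x22,0x1d,0x11] = 41 ec 2b da 83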